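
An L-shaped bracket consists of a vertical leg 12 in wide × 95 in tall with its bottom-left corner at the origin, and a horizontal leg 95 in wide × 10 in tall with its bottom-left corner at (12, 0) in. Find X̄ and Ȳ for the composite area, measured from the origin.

vertical leg: A = 12 × 95 = 1140.00, centroid at (6.00, 47.50).
horizontal leg: A = 95 × 10 = 950.00, centroid at (59.50, 5.00).
ΣA = 2090.00 in²
ΣAX̄ = (1140.00)(6.00) + (950.00)(59.50) = 63365.00 in³
ΣAȲ = (1140.00)(47.50) + (950.00)(5.00) = 58900.00 in³
X̄ = 63365.00 / 2090.00 = 30.32 in
Ȳ = 58900.00 / 2090.00 = 28.18 in

X̄ = 30.32 in, Ȳ = 28.18 in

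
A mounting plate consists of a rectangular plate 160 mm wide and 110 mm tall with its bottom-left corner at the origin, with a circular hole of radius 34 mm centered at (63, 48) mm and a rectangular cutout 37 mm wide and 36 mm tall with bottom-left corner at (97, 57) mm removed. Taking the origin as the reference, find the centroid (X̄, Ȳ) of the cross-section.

plate: A = 160 × 110 = 17600.00, centroid at (80.00, 55.00).
hole 1: A = −π·34² = -3631.68, centroid at (63.00, 48.00).
hole 2: A = −(37 × 36) = -1332.00, centroid at (115.50, 75.00).
ΣA = 12636.32 mm²
ΣAX̄ = (17600.00)(80.00) + (-3631.68)(63.00) + (-1332.00)(115.50) = 1025358.09 mm³
ΣAȲ = (17600.00)(55.00) + (-3631.68)(48.00) + (-1332.00)(75.00) = 693779.31 mm³
X̄ = 1025358.09 / 12636.32 = 81.14 mm
Ȳ = 693779.31 / 12636.32 = 54.90 mm

X̄ = 81.14 mm, Ȳ = 54.90 mm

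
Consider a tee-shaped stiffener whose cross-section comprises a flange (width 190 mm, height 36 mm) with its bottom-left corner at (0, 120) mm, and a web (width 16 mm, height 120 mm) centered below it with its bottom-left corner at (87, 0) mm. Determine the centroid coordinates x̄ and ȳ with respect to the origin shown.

x̄ = 95.00 mm, ȳ = 120.90 mm

Part | A | x̄ᵢ | ȳᵢ | A·x̄ᵢ | A·ȳᵢ
web | 1920.00 | 95.00 | 60.00 | 182400.00 | 115200.00
flange | 6840.00 | 95.00 | 138.00 | 649800.00 | 943920.00
Σ | 8760.00 |  |  | 832200.00 | 1059120.00
x̄ = 832200.00 / 8760.00 = 95.00 mm
ȳ = 1059120.00 / 8760.00 = 120.90 mm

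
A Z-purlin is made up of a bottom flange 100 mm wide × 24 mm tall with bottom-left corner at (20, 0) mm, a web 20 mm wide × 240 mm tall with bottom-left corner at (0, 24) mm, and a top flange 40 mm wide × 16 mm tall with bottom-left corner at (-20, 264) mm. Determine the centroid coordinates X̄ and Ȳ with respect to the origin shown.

Part | A | x̄ᵢ | ȳᵢ | A·x̄ᵢ | A·ȳᵢ
bottom flange | 2400.00 | 70.00 | 12.00 | 168000.00 | 28800.00
web | 4800.00 | 10.00 | 144.00 | 48000.00 | 691200.00
top flange | 640.00 | 0.00 | 272.00 | 0.00 | 174080.00
Σ | 7840.00 |  |  | 216000.00 | 894080.00
X̄ = 216000.00 / 7840.00 = 27.55 mm
Ȳ = 894080.00 / 7840.00 = 114.04 mm

X̄ = 27.55 mm, Ȳ = 114.04 mm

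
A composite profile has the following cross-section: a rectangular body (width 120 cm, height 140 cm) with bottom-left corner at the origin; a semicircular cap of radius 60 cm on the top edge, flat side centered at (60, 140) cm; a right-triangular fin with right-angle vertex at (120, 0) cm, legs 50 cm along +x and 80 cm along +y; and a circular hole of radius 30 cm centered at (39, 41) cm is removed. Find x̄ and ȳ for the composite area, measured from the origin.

rectangular body: A = 120 × 140 = 16800.00, centroid at (60.00, 70.00).
semicircular top: A = ½π·60² = 5654.87, centroid at (60.00, 165.46).
triangular fin: A = ½·50·80 = 2000.00, centroid at (136.67, 26.67).
hole: A = −π·30² = -2827.43, centroid at (39.00, 41.00).
ΣA = 21627.43 cm², ΣAx̄ = 1510355.44 cm³, ΣAȳ = 2049089.91 cm³.
x̄ = 1510355.44/21627.43 = 69.84 cm; ȳ = 2049089.91/21627.43 = 94.74 cm.

x̄ = 69.84 cm, ȳ = 94.74 cm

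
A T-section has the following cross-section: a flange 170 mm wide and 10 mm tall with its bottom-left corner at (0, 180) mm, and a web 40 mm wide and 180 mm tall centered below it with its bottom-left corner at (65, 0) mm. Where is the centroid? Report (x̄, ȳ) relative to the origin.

x̄ = 85.00 mm, ȳ = 108.15 mm

web: A = 40 × 180 = 7200.00, centroid at (85.00, 90.00).
flange: A = 170 × 10 = 1700.00, centroid at (85.00, 185.00).
ΣA = 8900.00 mm², ΣAx̄ = 756500.00 mm³, ΣAȳ = 962500.00 mm³.
x̄ = 756500.00/8900.00 = 85.00 mm; ȳ = 962500.00/8900.00 = 108.15 mm.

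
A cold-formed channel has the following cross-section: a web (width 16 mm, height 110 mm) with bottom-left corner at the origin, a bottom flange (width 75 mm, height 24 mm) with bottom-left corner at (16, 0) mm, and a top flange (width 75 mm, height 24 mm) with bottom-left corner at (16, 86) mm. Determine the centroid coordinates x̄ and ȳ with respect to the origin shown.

x̄ = 38.56 mm, ȳ = 55.00 mm

web: A = 16 × 110 = 1760.00, centroid at (8.00, 55.00).
bottom flange: A = 75 × 24 = 1800.00, centroid at (53.50, 12.00).
top flange: A = 75 × 24 = 1800.00, centroid at (53.50, 98.00).
ΣA = 5360.00 mm², ΣAx̄ = 206680.00 mm³, ΣAȳ = 294800.00 mm³.
x̄ = 206680.00/5360.00 = 38.56 mm; ȳ = 294800.00/5360.00 = 55.00 mm.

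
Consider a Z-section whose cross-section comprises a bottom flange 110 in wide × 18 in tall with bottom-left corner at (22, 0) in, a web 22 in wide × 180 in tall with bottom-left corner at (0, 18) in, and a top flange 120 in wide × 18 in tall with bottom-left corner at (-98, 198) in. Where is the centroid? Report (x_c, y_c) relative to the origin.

x_c = 14.07 in, y_c = 110.20 in

Part | A | x̄ᵢ | ȳᵢ | A·x̄ᵢ | A·ȳᵢ
bottom flange | 1980.00 | 77.00 | 9.00 | 152460.00 | 17820.00
web | 3960.00 | 11.00 | 108.00 | 43560.00 | 427680.00
top flange | 2160.00 | -38.00 | 207.00 | -82080.00 | 447120.00
Σ | 8100.00 |  |  | 113940.00 | 892620.00
x_c = 113940.00 / 8100.00 = 14.07 in
y_c = 892620.00 / 8100.00 = 110.20 in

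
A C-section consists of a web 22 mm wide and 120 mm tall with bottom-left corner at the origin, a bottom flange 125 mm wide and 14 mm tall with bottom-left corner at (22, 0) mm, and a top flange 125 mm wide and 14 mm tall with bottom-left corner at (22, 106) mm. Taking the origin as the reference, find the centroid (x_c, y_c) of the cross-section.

x_c = 52.90 mm, y_c = 60.00 mm

web: A = 22 × 120 = 2640.00, centroid at (11.00, 60.00).
bottom flange: A = 125 × 14 = 1750.00, centroid at (84.50, 7.00).
top flange: A = 125 × 14 = 1750.00, centroid at (84.50, 113.00).
ΣA = 6140.00 mm², ΣAx_c = 324790.00 mm³, ΣAy_c = 368400.00 mm³.
x_c = 324790.00/6140.00 = 52.90 mm; y_c = 368400.00/6140.00 = 60.00 mm.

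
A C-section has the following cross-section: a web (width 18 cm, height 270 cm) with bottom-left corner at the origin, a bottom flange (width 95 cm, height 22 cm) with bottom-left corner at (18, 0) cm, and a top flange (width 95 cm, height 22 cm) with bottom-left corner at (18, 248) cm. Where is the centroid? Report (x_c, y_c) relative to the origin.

web: A = 18 × 270 = 4860.00, centroid at (9.00, 135.00).
bottom flange: A = 95 × 22 = 2090.00, centroid at (65.50, 11.00).
top flange: A = 95 × 22 = 2090.00, centroid at (65.50, 259.00).
ΣA = 9040.00 cm²
ΣAx_c = (4860.00)(9.00) + (2090.00)(65.50) + (2090.00)(65.50) = 317530.00 cm³
ΣAy_c = (4860.00)(135.00) + (2090.00)(11.00) + (2090.00)(259.00) = 1220400.00 cm³
x_c = 317530.00 / 9040.00 = 35.12 cm
y_c = 1220400.00 / 9040.00 = 135.00 cm

x_c = 35.12 cm, y_c = 135.00 cm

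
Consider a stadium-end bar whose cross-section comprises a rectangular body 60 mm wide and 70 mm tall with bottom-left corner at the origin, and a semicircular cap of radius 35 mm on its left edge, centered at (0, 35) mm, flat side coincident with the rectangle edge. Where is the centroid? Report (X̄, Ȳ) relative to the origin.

Part | A | x̄ᵢ | ȳᵢ | A·x̄ᵢ | A·ȳᵢ
rectangular body | 4200.00 | 30.00 | 35.00 | 126000.00 | 147000.00
semicircular end | 1924.23 | -14.85 | 35.00 | -28583.33 | 67347.89
Σ | 6124.23 |  |  | 97416.67 | 214347.89
X̄ = 97416.67 / 6124.23 = 15.91 mm
Ȳ = 214347.89 / 6124.23 = 35.00 mm

X̄ = 15.91 mm, Ȳ = 35.00 mm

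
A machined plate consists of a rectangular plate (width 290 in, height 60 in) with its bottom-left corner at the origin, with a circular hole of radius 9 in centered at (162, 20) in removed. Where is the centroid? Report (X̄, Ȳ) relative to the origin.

X̄ = 144.75 in, Ȳ = 30.15 in

plate: A = 290 × 60 = 17400.00, centroid at (145.00, 30.00).
hole: A = −π·9² = -254.47, centroid at (162.00, 20.00).
ΣA = 17145.53 in²
ΣAX̄ = (17400.00)(145.00) + (-254.47)(162.00) = 2481776.02 in³
ΣAȲ = (17400.00)(30.00) + (-254.47)(20.00) = 516910.62 in³
X̄ = 2481776.02 / 17145.53 = 144.75 in
Ȳ = 516910.62 / 17145.53 = 30.15 in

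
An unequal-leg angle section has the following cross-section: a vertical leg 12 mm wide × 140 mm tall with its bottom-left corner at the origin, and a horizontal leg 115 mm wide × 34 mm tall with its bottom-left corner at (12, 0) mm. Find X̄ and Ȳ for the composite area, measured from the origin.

X̄ = 50.42 mm, Ȳ = 32.93 mm

Part | A | x̄ᵢ | ȳᵢ | A·x̄ᵢ | A·ȳᵢ
vertical leg | 1680.00 | 6.00 | 70.00 | 10080.00 | 117600.00
horizontal leg | 3910.00 | 69.50 | 17.00 | 271745.00 | 66470.00
Σ | 5590.00 |  |  | 281825.00 | 184070.00
X̄ = 281825.00 / 5590.00 = 50.42 mm
Ȳ = 184070.00 / 5590.00 = 32.93 mm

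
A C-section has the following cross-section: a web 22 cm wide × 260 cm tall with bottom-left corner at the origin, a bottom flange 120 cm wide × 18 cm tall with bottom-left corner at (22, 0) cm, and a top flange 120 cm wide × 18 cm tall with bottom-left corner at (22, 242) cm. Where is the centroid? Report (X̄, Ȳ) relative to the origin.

web: A = 22 × 260 = 5720.00, centroid at (11.00, 130.00).
bottom flange: A = 120 × 18 = 2160.00, centroid at (82.00, 9.00).
top flange: A = 120 × 18 = 2160.00, centroid at (82.00, 251.00).
ΣA = 10040.00 cm², ΣAX̄ = 417160.00 cm³, ΣAȲ = 1305200.00 cm³.
X̄ = 417160.00/10040.00 = 41.55 cm; Ȳ = 1305200.00/10040.00 = 130.00 cm.

X̄ = 41.55 cm, Ȳ = 130.00 cm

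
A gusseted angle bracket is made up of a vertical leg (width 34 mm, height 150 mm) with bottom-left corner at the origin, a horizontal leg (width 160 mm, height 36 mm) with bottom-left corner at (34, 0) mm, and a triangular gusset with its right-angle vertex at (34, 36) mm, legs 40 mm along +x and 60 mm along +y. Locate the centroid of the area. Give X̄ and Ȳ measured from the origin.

vertical leg: A = 34 × 150 = 5100.00, centroid at (17.00, 75.00).
horizontal leg: A = 160 × 36 = 5760.00, centroid at (114.00, 18.00).
gusset: A = ½·40·60 = 1200.00, centroid at (47.33, 56.00).
ΣA = 12060.00 mm²
ΣAX̄ = (5100.00)(17.00) + (5760.00)(114.00) + (1200.00)(47.33) = 800140.00 mm³
ΣAȲ = (5100.00)(75.00) + (5760.00)(18.00) + (1200.00)(56.00) = 553380.00 mm³
X̄ = 800140.00 / 12060.00 = 66.35 mm
Ȳ = 553380.00 / 12060.00 = 45.89 mm

X̄ = 66.35 mm, Ȳ = 45.89 mm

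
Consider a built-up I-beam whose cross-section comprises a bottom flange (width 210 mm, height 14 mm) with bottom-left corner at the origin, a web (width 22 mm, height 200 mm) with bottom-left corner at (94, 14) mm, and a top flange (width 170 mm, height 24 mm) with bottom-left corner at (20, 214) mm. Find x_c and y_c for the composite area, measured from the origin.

x_c = 105.00 mm, y_c = 126.47 mm

bottom flange: A = 210 × 14 = 2940.00, centroid at (105.00, 7.00).
web: A = 22 × 200 = 4400.00, centroid at (105.00, 114.00).
top flange: A = 170 × 24 = 4080.00, centroid at (105.00, 226.00).
ΣA = 11420.00 mm²
ΣAx_c = (2940.00)(105.00) + (4400.00)(105.00) + (4080.00)(105.00) = 1199100.00 mm³
ΣAy_c = (2940.00)(7.00) + (4400.00)(114.00) + (4080.00)(226.00) = 1444260.00 mm³
x_c = 1199100.00 / 11420.00 = 105.00 mm
y_c = 1444260.00 / 11420.00 = 126.47 mm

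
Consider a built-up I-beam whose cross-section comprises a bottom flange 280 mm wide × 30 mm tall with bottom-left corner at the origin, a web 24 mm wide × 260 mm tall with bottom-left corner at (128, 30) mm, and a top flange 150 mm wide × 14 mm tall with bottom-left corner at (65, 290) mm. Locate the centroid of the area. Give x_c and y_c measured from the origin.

x_c = 140.00 mm, y_c = 104.43 mm

bottom flange: A = 280 × 30 = 8400.00, centroid at (140.00, 15.00).
web: A = 24 × 260 = 6240.00, centroid at (140.00, 160.00).
top flange: A = 150 × 14 = 2100.00, centroid at (140.00, 297.00).
ΣA = 16740.00 mm², ΣAx_c = 2343600.00 mm³, ΣAy_c = 1748100.00 mm³.
x_c = 2343600.00/16740.00 = 140.00 mm; y_c = 1748100.00/16740.00 = 104.43 mm.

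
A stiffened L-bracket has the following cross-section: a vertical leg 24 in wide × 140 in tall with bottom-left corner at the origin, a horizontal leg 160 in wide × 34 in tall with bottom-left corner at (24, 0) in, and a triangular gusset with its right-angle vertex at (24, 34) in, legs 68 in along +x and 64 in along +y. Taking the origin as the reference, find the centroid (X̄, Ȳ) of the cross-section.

X̄ = 64.47 in, Ȳ = 40.82 in

vertical leg: A = 24 × 140 = 3360.00, centroid at (12.00, 70.00).
horizontal leg: A = 160 × 34 = 5440.00, centroid at (104.00, 17.00).
gusset: A = ½·68·64 = 2176.00, centroid at (46.67, 55.33).
ΣA = 10976.00 in², ΣAX̄ = 707626.67 in³, ΣAȲ = 448085.33 in³.
X̄ = 707626.67/10976.00 = 64.47 in; Ȳ = 448085.33/10976.00 = 40.82 in.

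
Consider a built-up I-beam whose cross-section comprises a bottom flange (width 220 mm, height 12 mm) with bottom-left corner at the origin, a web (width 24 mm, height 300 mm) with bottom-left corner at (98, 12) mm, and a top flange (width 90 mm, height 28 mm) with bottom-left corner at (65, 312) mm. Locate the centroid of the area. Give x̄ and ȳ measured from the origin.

bottom flange: A = 220 × 12 = 2640.00, centroid at (110.00, 6.00).
web: A = 24 × 300 = 7200.00, centroid at (110.00, 162.00).
top flange: A = 90 × 28 = 2520.00, centroid at (110.00, 326.00).
ΣA = 12360.00 mm², ΣAx̄ = 1359600.00 mm³, ΣAȳ = 2003760.00 mm³.
x̄ = 1359600.00/12360.00 = 110.00 mm; ȳ = 2003760.00/12360.00 = 162.12 mm.

x̄ = 110.00 mm, ȳ = 162.12 mm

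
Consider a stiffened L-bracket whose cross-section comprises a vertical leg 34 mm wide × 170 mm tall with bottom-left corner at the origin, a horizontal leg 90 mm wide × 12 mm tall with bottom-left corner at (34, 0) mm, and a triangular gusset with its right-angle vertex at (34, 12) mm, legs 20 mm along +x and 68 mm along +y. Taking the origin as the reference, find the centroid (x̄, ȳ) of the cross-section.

Part | A | x̄ᵢ | ȳᵢ | A·x̄ᵢ | A·ȳᵢ
vertical leg | 5780.00 | 17.00 | 85.00 | 98260.00 | 491300.00
horizontal leg | 1080.00 | 79.00 | 6.00 | 85320.00 | 6480.00
gusset | 680.00 | 40.67 | 34.67 | 27653.33 | 23573.33
Σ | 7540.00 |  |  | 211233.33 | 521353.33
x̄ = 211233.33 / 7540.00 = 28.02 mm
ȳ = 521353.33 / 7540.00 = 69.15 mm

x̄ = 28.02 mm, ȳ = 69.15 mm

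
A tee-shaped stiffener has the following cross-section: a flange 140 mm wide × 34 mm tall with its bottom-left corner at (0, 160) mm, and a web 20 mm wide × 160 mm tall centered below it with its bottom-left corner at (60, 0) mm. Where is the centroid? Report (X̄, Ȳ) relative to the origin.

X̄ = 70.00 mm, Ȳ = 138.01 mm

web: A = 20 × 160 = 3200.00, centroid at (70.00, 80.00).
flange: A = 140 × 34 = 4760.00, centroid at (70.00, 177.00).
ΣA = 7960.00 mm²
ΣAX̄ = (3200.00)(70.00) + (4760.00)(70.00) = 557200.00 mm³
ΣAȲ = (3200.00)(80.00) + (4760.00)(177.00) = 1098520.00 mm³
X̄ = 557200.00 / 7960.00 = 70.00 mm
Ȳ = 1098520.00 / 7960.00 = 138.01 mm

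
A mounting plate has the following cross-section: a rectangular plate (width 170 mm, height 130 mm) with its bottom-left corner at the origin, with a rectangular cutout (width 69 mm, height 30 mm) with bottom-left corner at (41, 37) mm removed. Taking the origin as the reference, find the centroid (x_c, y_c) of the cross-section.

plate: A = 170 × 130 = 22100.00, centroid at (85.00, 65.00).
hole: A = −(69 × 30) = -2070.00, centroid at (75.50, 52.00).
ΣA = 20030.00 mm²
ΣAx_c = (22100.00)(85.00) + (-2070.00)(75.50) = 1722215.00 mm³
ΣAy_c = (22100.00)(65.00) + (-2070.00)(52.00) = 1328860.00 mm³
x_c = 1722215.00 / 20030.00 = 85.98 mm
y_c = 1328860.00 / 20030.00 = 66.34 mm

x_c = 85.98 mm, y_c = 66.34 mm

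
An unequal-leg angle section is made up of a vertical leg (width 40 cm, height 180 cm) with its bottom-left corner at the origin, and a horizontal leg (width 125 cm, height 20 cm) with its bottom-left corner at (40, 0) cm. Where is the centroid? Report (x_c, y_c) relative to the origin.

x_c = 41.26 cm, y_c = 69.38 cm

vertical leg: A = 40 × 180 = 7200.00, centroid at (20.00, 90.00).
horizontal leg: A = 125 × 20 = 2500.00, centroid at (102.50, 10.00).
ΣA = 9700.00 cm²
ΣAx_c = (7200.00)(20.00) + (2500.00)(102.50) = 400250.00 cm³
ΣAy_c = (7200.00)(90.00) + (2500.00)(10.00) = 673000.00 cm³
x_c = 400250.00 / 9700.00 = 41.26 cm
y_c = 673000.00 / 9700.00 = 69.38 cm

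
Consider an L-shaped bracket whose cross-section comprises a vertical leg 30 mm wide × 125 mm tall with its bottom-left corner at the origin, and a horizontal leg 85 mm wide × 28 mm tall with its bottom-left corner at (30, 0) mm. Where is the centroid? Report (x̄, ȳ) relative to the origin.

x̄ = 37.32 mm, ȳ = 43.67 mm

vertical leg: A = 30 × 125 = 3750.00, centroid at (15.00, 62.50).
horizontal leg: A = 85 × 28 = 2380.00, centroid at (72.50, 14.00).
ΣA = 6130.00 mm², ΣAx̄ = 228800.00 mm³, ΣAȳ = 267695.00 mm³.
x̄ = 228800.00/6130.00 = 37.32 mm; ȳ = 267695.00/6130.00 = 43.67 mm.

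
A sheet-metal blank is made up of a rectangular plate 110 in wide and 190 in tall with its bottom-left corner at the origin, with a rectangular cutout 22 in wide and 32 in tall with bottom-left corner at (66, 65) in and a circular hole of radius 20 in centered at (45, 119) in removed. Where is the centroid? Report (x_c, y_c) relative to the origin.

x_c = 54.85 in, y_c = 93.93 in

plate: A = 110 × 190 = 20900.00, centroid at (55.00, 95.00).
hole 1: A = −(22 × 32) = -704.00, centroid at (77.00, 81.00).
hole 2: A = −π·20² = -1256.64, centroid at (45.00, 119.00).
ΣA = 18939.36 in²
ΣAx_c = (20900.00)(55.00) + (-704.00)(77.00) + (-1256.64)(45.00) = 1038743.33 in³
ΣAy_c = (20900.00)(95.00) + (-704.00)(81.00) + (-1256.64)(119.00) = 1778936.19 in³
x_c = 1038743.33 / 18939.36 = 54.85 in
y_c = 1778936.19 / 18939.36 = 93.93 in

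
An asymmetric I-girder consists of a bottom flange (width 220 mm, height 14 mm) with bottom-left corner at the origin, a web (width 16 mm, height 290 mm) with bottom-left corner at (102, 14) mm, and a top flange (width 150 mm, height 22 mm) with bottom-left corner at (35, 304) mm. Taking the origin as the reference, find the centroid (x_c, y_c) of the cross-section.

bottom flange: A = 220 × 14 = 3080.00, centroid at (110.00, 7.00).
web: A = 16 × 290 = 4640.00, centroid at (110.00, 159.00).
top flange: A = 150 × 22 = 3300.00, centroid at (110.00, 315.00).
ΣA = 11020.00 mm²
ΣAx_c = (3080.00)(110.00) + (4640.00)(110.00) + (3300.00)(110.00) = 1212200.00 mm³
ΣAy_c = (3080.00)(7.00) + (4640.00)(159.00) + (3300.00)(315.00) = 1798820.00 mm³
x_c = 1212200.00 / 11020.00 = 110.00 mm
y_c = 1798820.00 / 11020.00 = 163.23 mm

x_c = 110.00 mm, y_c = 163.23 mm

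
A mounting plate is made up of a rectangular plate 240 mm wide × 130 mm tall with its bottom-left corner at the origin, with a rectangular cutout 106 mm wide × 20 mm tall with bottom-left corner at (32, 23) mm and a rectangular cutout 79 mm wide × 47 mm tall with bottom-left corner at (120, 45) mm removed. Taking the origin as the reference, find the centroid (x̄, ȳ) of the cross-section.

Part | A | x̄ᵢ | ȳᵢ | A·x̄ᵢ | A·ȳᵢ
plate | 31200.00 | 120.00 | 65.00 | 3744000.00 | 2028000.00
hole 1 | -2120.00 | 85.00 | 33.00 | -180200.00 | -69960.00
hole 2 | -3713.00 | 159.50 | 68.50 | -592223.50 | -254340.50
Σ | 25367.00 |  |  | 2971576.50 | 1703699.50
x̄ = 2971576.50 / 25367.00 = 117.14 mm
ȳ = 1703699.50 / 25367.00 = 67.16 mm

x̄ = 117.14 mm, ȳ = 67.16 mm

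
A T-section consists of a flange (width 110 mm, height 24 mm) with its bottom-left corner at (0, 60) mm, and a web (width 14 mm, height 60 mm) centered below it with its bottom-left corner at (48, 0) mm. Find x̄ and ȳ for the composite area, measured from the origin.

x̄ = 55.00 mm, ȳ = 61.86 mm

web: A = 14 × 60 = 840.00, centroid at (55.00, 30.00).
flange: A = 110 × 24 = 2640.00, centroid at (55.00, 72.00).
ΣA = 3480.00 mm², ΣAx̄ = 191400.00 mm³, ΣAȳ = 215280.00 mm³.
x̄ = 191400.00/3480.00 = 55.00 mm; ȳ = 215280.00/3480.00 = 61.86 mm.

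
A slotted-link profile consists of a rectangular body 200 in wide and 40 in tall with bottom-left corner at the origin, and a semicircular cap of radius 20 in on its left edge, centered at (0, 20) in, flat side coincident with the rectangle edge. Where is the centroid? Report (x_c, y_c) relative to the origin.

x_c = 92.10 in, y_c = 20.00 in

rectangular body: A = 200 × 40 = 8000.00, centroid at (100.00, 20.00).
semicircular end: A = ½π·20² = 628.32, centroid at (-8.49, 20.00).
ΣA = 8628.32 in², ΣAx_c = 794666.67 in³, ΣAy_c = 172566.37 in³.
x_c = 794666.67/8628.32 = 92.10 in; y_c = 172566.37/8628.32 = 20.00 in.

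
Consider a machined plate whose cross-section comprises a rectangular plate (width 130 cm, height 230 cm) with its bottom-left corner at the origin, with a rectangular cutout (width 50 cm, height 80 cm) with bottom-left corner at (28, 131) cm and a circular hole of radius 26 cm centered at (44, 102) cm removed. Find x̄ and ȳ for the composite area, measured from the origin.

Part | A | x̄ᵢ | ȳᵢ | A·x̄ᵢ | A·ȳᵢ
plate | 29900.00 | 65.00 | 115.00 | 1943500.00 | 3438500.00
hole 1 | -4000.00 | 53.00 | 171.00 | -212000.00 | -684000.00
hole 2 | -2123.72 | 44.00 | 102.00 | -93443.53 | -216619.10
Σ | 23776.28 |  |  | 1638056.47 | 2537880.90
x̄ = 1638056.47 / 23776.28 = 68.89 cm
ȳ = 2537880.90 / 23776.28 = 106.74 cm

x̄ = 68.89 cm, ȳ = 106.74 cm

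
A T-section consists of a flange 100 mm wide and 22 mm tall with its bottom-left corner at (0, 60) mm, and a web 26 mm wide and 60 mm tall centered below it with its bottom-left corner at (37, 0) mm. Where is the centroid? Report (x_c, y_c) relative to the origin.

Part | A | x̄ᵢ | ȳᵢ | A·x̄ᵢ | A·ȳᵢ
web | 1560.00 | 50.00 | 30.00 | 78000.00 | 46800.00
flange | 2200.00 | 50.00 | 71.00 | 110000.00 | 156200.00
Σ | 3760.00 |  |  | 188000.00 | 203000.00
x_c = 188000.00 / 3760.00 = 50.00 mm
y_c = 203000.00 / 3760.00 = 53.99 mm

x_c = 50.00 mm, y_c = 53.99 mm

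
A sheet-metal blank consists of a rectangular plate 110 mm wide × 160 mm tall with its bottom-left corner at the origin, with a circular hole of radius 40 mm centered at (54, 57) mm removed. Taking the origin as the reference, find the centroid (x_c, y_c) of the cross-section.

plate: A = 110 × 160 = 17600.00, centroid at (55.00, 80.00).
hole: A = −π·40² = -5026.55, centroid at (54.00, 57.00).
ΣA = 12573.45 mm²
ΣAx_c = (17600.00)(55.00) + (-5026.55)(54.00) = 696566.39 mm³
ΣAy_c = (17600.00)(80.00) + (-5026.55)(57.00) = 1121486.75 mm³
x_c = 696566.39 / 12573.45 = 55.40 mm
y_c = 1121486.75 / 12573.45 = 89.19 mm

x_c = 55.40 mm, y_c = 89.19 mm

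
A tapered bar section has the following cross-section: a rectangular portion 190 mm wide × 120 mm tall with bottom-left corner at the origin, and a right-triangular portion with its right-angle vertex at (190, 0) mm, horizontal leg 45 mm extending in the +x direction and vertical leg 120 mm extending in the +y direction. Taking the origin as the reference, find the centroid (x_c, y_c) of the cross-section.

Part | A | x̄ᵢ | ȳᵢ | A·x̄ᵢ | A·ȳᵢ
rectangular portion | 22800.00 | 95.00 | 60.00 | 2166000.00 | 1368000.00
triangular portion | 2700.00 | 205.00 | 40.00 | 553500.00 | 108000.00
Σ | 25500.00 |  |  | 2719500.00 | 1476000.00
x_c = 2719500.00 / 25500.00 = 106.65 mm
y_c = 1476000.00 / 25500.00 = 57.88 mm

x_c = 106.65 mm, y_c = 57.88 mm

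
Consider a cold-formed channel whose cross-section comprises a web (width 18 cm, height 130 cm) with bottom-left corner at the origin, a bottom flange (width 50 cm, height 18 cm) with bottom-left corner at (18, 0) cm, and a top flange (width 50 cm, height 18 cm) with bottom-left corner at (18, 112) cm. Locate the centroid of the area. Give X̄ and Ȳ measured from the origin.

X̄ = 23.78 cm, Ȳ = 65.00 cm

Part | A | x̄ᵢ | ȳᵢ | A·x̄ᵢ | A·ȳᵢ
web | 2340.00 | 9.00 | 65.00 | 21060.00 | 152100.00
bottom flange | 900.00 | 43.00 | 9.00 | 38700.00 | 8100.00
top flange | 900.00 | 43.00 | 121.00 | 38700.00 | 108900.00
Σ | 4140.00 |  |  | 98460.00 | 269100.00
X̄ = 98460.00 / 4140.00 = 23.78 cm
Ȳ = 269100.00 / 4140.00 = 65.00 cm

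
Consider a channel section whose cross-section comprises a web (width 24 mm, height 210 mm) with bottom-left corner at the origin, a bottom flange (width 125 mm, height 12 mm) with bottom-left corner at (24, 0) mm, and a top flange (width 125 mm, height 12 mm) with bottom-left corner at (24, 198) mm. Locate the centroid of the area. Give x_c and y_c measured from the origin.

Part | A | x̄ᵢ | ȳᵢ | A·x̄ᵢ | A·ȳᵢ
web | 5040.00 | 12.00 | 105.00 | 60480.00 | 529200.00
bottom flange | 1500.00 | 86.50 | 6.00 | 129750.00 | 9000.00
top flange | 1500.00 | 86.50 | 204.00 | 129750.00 | 306000.00
Σ | 8040.00 |  |  | 319980.00 | 844200.00
x_c = 319980.00 / 8040.00 = 39.80 mm
y_c = 844200.00 / 8040.00 = 105.00 mm

x_c = 39.80 mm, y_c = 105.00 mm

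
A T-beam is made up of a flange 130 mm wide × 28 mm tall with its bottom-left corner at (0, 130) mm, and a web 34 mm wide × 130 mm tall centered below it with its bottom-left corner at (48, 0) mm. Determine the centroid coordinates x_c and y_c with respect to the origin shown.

x_c = 65.00 mm, y_c = 100.68 mm

web: A = 34 × 130 = 4420.00, centroid at (65.00, 65.00).
flange: A = 130 × 28 = 3640.00, centroid at (65.00, 144.00).
ΣA = 8060.00 mm², ΣAx_c = 523900.00 mm³, ΣAy_c = 811460.00 mm³.
x_c = 523900.00/8060.00 = 65.00 mm; y_c = 811460.00/8060.00 = 100.68 mm.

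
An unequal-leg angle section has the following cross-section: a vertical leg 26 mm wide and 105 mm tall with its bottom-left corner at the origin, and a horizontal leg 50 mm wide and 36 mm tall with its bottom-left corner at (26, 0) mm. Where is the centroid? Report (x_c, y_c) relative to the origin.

vertical leg: A = 26 × 105 = 2730.00, centroid at (13.00, 52.50).
horizontal leg: A = 50 × 36 = 1800.00, centroid at (51.00, 18.00).
ΣA = 4530.00 mm²
ΣAx_c = (2730.00)(13.00) + (1800.00)(51.00) = 127290.00 mm³
ΣAy_c = (2730.00)(52.50) + (1800.00)(18.00) = 175725.00 mm³
x_c = 127290.00 / 4530.00 = 28.10 mm
y_c = 175725.00 / 4530.00 = 38.79 mm

x_c = 28.10 mm, y_c = 38.79 mm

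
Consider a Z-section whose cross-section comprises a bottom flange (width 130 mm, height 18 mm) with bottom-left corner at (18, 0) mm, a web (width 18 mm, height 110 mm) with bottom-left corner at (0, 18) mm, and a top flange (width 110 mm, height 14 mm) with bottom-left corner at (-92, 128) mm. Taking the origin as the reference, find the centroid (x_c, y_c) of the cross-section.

bottom flange: A = 130 × 18 = 2340.00, centroid at (83.00, 9.00).
web: A = 18 × 110 = 1980.00, centroid at (9.00, 73.00).
top flange: A = 110 × 14 = 1540.00, centroid at (-37.00, 135.00).
ΣA = 5860.00 mm², ΣAx_c = 155060.00 mm³, ΣAy_c = 373500.00 mm³.
x_c = 155060.00/5860.00 = 26.46 mm; y_c = 373500.00/5860.00 = 63.74 mm.

x_c = 26.46 mm, y_c = 63.74 mm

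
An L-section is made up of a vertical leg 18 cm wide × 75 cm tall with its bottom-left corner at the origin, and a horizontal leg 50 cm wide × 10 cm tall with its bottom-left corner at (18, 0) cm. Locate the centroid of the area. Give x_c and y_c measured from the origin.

vertical leg: A = 18 × 75 = 1350.00, centroid at (9.00, 37.50).
horizontal leg: A = 50 × 10 = 500.00, centroid at (43.00, 5.00).
ΣA = 1850.00 cm²
ΣAx_c = (1350.00)(9.00) + (500.00)(43.00) = 33650.00 cm³
ΣAy_c = (1350.00)(37.50) + (500.00)(5.00) = 53125.00 cm³
x_c = 33650.00 / 1850.00 = 18.19 cm
y_c = 53125.00 / 1850.00 = 28.72 cm

x_c = 18.19 cm, y_c = 28.72 cm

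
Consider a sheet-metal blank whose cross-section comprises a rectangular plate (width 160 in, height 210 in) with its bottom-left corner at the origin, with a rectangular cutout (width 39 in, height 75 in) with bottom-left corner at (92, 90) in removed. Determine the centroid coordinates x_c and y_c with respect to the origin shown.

plate: A = 160 × 210 = 33600.00, centroid at (80.00, 105.00).
hole: A = −(39 × 75) = -2925.00, centroid at (111.50, 127.50).
ΣA = 30675.00 in², ΣAx_c = 2361862.50 in³, ΣAy_c = 3155062.50 in³.
x_c = 2361862.50/30675.00 = 77.00 in; y_c = 3155062.50/30675.00 = 102.85 in.

x_c = 77.00 in, y_c = 102.85 in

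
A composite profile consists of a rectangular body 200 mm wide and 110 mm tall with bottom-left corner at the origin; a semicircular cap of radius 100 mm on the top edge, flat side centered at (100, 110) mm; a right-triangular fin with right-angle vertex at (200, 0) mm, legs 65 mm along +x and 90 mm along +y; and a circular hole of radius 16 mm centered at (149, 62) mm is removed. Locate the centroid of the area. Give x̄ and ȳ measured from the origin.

x̄ = 107.95 mm, ȳ = 91.45 mm

rectangular body: A = 200 × 110 = 22000.00, centroid at (100.00, 55.00).
semicircular top: A = ½π·100² = 15707.96, centroid at (100.00, 152.44).
triangular fin: A = ½·65·90 = 2925.00, centroid at (221.67, 30.00).
hole: A = −π·16² = -804.25, centroid at (149.00, 62.00).
ΣA = 39828.72 mm²
ΣAx̄ = (22000.00)(100.00) + (15707.96)(100.00) + (2925.00)(221.67) + (-804.25)(149.00) = 4299338.42 mm³
ΣAȳ = (22000.00)(55.00) + (15707.96)(152.44) + (2925.00)(30.00) + (-804.25)(62.00) = 3642429.27 mm³
x̄ = 4299338.42 / 39828.72 = 107.95 mm
ȳ = 3642429.27 / 39828.72 = 91.45 mm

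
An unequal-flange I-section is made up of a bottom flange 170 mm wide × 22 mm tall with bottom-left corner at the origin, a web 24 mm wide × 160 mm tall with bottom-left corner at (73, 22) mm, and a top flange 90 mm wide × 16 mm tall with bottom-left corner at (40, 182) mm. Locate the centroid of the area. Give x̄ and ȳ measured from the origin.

x̄ = 85.00 mm, ȳ = 78.32 mm

bottom flange: A = 170 × 22 = 3740.00, centroid at (85.00, 11.00).
web: A = 24 × 160 = 3840.00, centroid at (85.00, 102.00).
top flange: A = 90 × 16 = 1440.00, centroid at (85.00, 190.00).
ΣA = 9020.00 mm²
ΣAx̄ = (3740.00)(85.00) + (3840.00)(85.00) + (1440.00)(85.00) = 766700.00 mm³
ΣAȳ = (3740.00)(11.00) + (3840.00)(102.00) + (1440.00)(190.00) = 706420.00 mm³
x̄ = 766700.00 / 9020.00 = 85.00 mm
ȳ = 706420.00 / 9020.00 = 78.32 mm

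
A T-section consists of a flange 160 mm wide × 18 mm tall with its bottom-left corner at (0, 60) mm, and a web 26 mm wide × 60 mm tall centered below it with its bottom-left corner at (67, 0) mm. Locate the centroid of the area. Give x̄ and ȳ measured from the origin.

web: A = 26 × 60 = 1560.00, centroid at (80.00, 30.00).
flange: A = 160 × 18 = 2880.00, centroid at (80.00, 69.00).
ΣA = 4440.00 mm², ΣAx̄ = 355200.00 mm³, ΣAȳ = 245520.00 mm³.
x̄ = 355200.00/4440.00 = 80.00 mm; ȳ = 245520.00/4440.00 = 55.30 mm.

x̄ = 80.00 mm, ȳ = 55.30 mm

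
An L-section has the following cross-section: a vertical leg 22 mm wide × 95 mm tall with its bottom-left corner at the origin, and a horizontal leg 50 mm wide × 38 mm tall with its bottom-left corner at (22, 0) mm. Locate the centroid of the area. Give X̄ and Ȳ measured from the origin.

vertical leg: A = 22 × 95 = 2090.00, centroid at (11.00, 47.50).
horizontal leg: A = 50 × 38 = 1900.00, centroid at (47.00, 19.00).
ΣA = 3990.00 mm², ΣAX̄ = 112290.00 mm³, ΣAȲ = 135375.00 mm³.
X̄ = 112290.00/3990.00 = 28.14 mm; Ȳ = 135375.00/3990.00 = 33.93 mm.

X̄ = 28.14 mm, Ȳ = 33.93 mm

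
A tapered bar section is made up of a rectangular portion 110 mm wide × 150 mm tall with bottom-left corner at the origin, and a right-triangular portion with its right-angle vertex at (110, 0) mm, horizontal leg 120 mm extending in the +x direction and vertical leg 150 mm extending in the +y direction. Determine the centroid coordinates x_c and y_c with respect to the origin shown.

x_c = 88.53 mm, y_c = 66.18 mm

rectangular portion: A = 110 × 150 = 16500.00, centroid at (55.00, 75.00).
triangular portion: A = ½·120·150 = 9000.00, centroid at (150.00, 50.00).
ΣA = 25500.00 mm², ΣAx_c = 2257500.00 mm³, ΣAy_c = 1687500.00 mm³.
x_c = 2257500.00/25500.00 = 88.53 mm; y_c = 1687500.00/25500.00 = 66.18 mm.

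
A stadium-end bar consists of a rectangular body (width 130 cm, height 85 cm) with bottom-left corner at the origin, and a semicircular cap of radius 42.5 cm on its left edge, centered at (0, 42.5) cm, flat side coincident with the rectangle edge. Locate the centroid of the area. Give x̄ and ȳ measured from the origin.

rectangular body: A = 130 × 85 = 11050.00, centroid at (65.00, 42.50).
semicircular end: A = ½π·42.5² = 2837.25, centroid at (-18.04, 42.50).
ΣA = 13887.25 cm²
ΣAx̄ = (11050.00)(65.00) + (2837.25)(-18.04) = 667072.92 cm³
ΣAȳ = (11050.00)(42.50) + (2837.25)(42.50) = 590208.16 cm³
x̄ = 667072.92 / 13887.25 = 48.03 cm
ȳ = 590208.16 / 13887.25 = 42.50 cm

x̄ = 48.03 cm, ȳ = 42.50 cm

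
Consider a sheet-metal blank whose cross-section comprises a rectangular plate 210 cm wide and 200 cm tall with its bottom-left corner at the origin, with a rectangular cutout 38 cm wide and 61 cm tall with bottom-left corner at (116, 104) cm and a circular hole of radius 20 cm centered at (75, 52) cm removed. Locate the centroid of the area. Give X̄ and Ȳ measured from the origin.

X̄ = 104.17 cm, Ȳ = 99.49 cm

plate: A = 210 × 200 = 42000.00, centroid at (105.00, 100.00).
hole 1: A = −(38 × 61) = -2318.00, centroid at (135.00, 134.50).
hole 2: A = −π·20² = -1256.64, centroid at (75.00, 52.00).
ΣA = 38425.36 cm², ΣAX̄ = 4002822.22 cm³, ΣAȲ = 3822883.87 cm³.
X̄ = 4002822.22/38425.36 = 104.17 cm; Ȳ = 3822883.87/38425.36 = 99.49 cm.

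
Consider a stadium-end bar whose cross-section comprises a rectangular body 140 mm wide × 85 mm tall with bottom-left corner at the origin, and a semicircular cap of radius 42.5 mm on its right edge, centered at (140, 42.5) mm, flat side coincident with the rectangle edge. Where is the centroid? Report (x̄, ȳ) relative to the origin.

x̄ = 86.95 mm, ȳ = 42.50 mm

rectangular body: A = 140 × 85 = 11900.00, centroid at (70.00, 42.50).
semicircular end: A = ½π·42.5² = 2837.25, centroid at (158.04, 42.50).
ΣA = 14737.25 mm², ΣAx̄ = 1281392.20 mm³, ΣAȳ = 626333.16 mm³.
x̄ = 1281392.20/14737.25 = 86.95 mm; ȳ = 626333.16/14737.25 = 42.50 mm.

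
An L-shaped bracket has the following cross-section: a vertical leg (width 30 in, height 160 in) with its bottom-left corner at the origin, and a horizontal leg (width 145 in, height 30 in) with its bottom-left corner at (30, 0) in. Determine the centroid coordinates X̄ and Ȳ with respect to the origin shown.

Part | A | x̄ᵢ | ȳᵢ | A·x̄ᵢ | A·ȳᵢ
vertical leg | 4800.00 | 15.00 | 80.00 | 72000.00 | 384000.00
horizontal leg | 4350.00 | 102.50 | 15.00 | 445875.00 | 65250.00
Σ | 9150.00 |  |  | 517875.00 | 449250.00
X̄ = 517875.00 / 9150.00 = 56.60 in
Ȳ = 449250.00 / 9150.00 = 49.10 in

X̄ = 56.60 in, Ȳ = 49.10 in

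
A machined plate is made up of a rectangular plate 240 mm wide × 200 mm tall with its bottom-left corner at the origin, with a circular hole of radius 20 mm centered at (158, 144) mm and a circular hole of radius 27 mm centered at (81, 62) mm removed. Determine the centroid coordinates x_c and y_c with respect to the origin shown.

Part | A | x̄ᵢ | ȳᵢ | A·x̄ᵢ | A·ȳᵢ
plate | 48000.00 | 120.00 | 100.00 | 5760000.00 | 4800000.00
hole 1 | -1256.64 | 158.00 | 144.00 | -198548.66 | -180955.74
hole 2 | -2290.22 | 81.00 | 62.00 | -185507.90 | -141993.70
Σ | 44453.14 |  |  | 5375943.44 | 4477050.56
x_c = 5375943.44 / 44453.14 = 120.94 mm
y_c = 4477050.56 / 44453.14 = 100.71 mm

x_c = 120.94 mm, y_c = 100.71 mm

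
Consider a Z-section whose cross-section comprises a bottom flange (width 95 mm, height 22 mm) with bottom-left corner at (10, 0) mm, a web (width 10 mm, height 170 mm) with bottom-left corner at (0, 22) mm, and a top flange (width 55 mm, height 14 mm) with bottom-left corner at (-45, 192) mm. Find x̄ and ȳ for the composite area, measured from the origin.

x̄ = 25.26 mm, ȳ = 78.54 mm

bottom flange: A = 95 × 22 = 2090.00, centroid at (57.50, 11.00).
web: A = 10 × 170 = 1700.00, centroid at (5.00, 107.00).
top flange: A = 55 × 14 = 770.00, centroid at (-17.50, 199.00).
ΣA = 4560.00 mm²
ΣAx̄ = (2090.00)(57.50) + (1700.00)(5.00) + (770.00)(-17.50) = 115200.00 mm³
ΣAȳ = (2090.00)(11.00) + (1700.00)(107.00) + (770.00)(199.00) = 358120.00 mm³
x̄ = 115200.00 / 4560.00 = 25.26 mm
ȳ = 358120.00 / 4560.00 = 78.54 mm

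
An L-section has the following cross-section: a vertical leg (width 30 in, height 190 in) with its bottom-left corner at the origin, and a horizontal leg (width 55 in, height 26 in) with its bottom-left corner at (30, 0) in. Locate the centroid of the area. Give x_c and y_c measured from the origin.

Part | A | x̄ᵢ | ȳᵢ | A·x̄ᵢ | A·ȳᵢ
vertical leg | 5700.00 | 15.00 | 95.00 | 85500.00 | 541500.00
horizontal leg | 1430.00 | 57.50 | 13.00 | 82225.00 | 18590.00
Σ | 7130.00 |  |  | 167725.00 | 560090.00
x_c = 167725.00 / 7130.00 = 23.52 in
y_c = 560090.00 / 7130.00 = 78.55 in

x_c = 23.52 in, y_c = 78.55 in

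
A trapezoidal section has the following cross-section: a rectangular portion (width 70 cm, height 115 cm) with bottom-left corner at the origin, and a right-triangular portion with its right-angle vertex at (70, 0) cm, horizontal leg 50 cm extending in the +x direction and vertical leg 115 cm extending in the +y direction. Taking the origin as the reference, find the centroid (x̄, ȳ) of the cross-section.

x̄ = 48.60 cm, ȳ = 52.46 cm

rectangular portion: A = 70 × 115 = 8050.00, centroid at (35.00, 57.50).
triangular portion: A = ½·50·115 = 2875.00, centroid at (86.67, 38.33).
ΣA = 10925.00 cm²
ΣAx̄ = (8050.00)(35.00) + (2875.00)(86.67) = 530916.67 cm³
ΣAȳ = (8050.00)(57.50) + (2875.00)(38.33) = 573083.33 cm³
x̄ = 530916.67 / 10925.00 = 48.60 cm
ȳ = 573083.33 / 10925.00 = 52.46 cm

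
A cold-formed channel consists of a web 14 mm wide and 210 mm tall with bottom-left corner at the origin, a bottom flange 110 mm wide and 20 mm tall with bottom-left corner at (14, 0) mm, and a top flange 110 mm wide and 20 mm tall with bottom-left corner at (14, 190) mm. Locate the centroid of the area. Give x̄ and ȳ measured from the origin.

web: A = 14 × 210 = 2940.00, centroid at (7.00, 105.00).
bottom flange: A = 110 × 20 = 2200.00, centroid at (69.00, 10.00).
top flange: A = 110 × 20 = 2200.00, centroid at (69.00, 200.00).
ΣA = 7340.00 mm²
ΣAx̄ = (2940.00)(7.00) + (2200.00)(69.00) + (2200.00)(69.00) = 324180.00 mm³
ΣAȳ = (2940.00)(105.00) + (2200.00)(10.00) + (2200.00)(200.00) = 770700.00 mm³
x̄ = 324180.00 / 7340.00 = 44.17 mm
ȳ = 770700.00 / 7340.00 = 105.00 mm

x̄ = 44.17 mm, ȳ = 105.00 mm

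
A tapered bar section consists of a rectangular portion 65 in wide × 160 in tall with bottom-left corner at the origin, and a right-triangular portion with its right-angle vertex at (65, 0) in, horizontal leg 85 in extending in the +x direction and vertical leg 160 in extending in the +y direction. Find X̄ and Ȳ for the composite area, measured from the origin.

rectangular portion: A = 65 × 160 = 10400.00, centroid at (32.50, 80.00).
triangular portion: A = ½·85·160 = 6800.00, centroid at (93.33, 53.33).
ΣA = 17200.00 in², ΣAX̄ = 972666.67 in³, ΣAȲ = 1194666.67 in³.
X̄ = 972666.67/17200.00 = 56.55 in; Ȳ = 1194666.67/17200.00 = 69.46 in.

X̄ = 56.55 in, Ȳ = 69.46 in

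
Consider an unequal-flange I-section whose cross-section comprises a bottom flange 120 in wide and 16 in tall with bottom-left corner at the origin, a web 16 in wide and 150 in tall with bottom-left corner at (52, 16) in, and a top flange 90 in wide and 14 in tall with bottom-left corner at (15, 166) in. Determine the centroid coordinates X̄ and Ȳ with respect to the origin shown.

X̄ = 60.00 in, Ȳ = 80.96 in

Part | A | x̄ᵢ | ȳᵢ | A·x̄ᵢ | A·ȳᵢ
bottom flange | 1920.00 | 60.00 | 8.00 | 115200.00 | 15360.00
web | 2400.00 | 60.00 | 91.00 | 144000.00 | 218400.00
top flange | 1260.00 | 60.00 | 173.00 | 75600.00 | 217980.00
Σ | 5580.00 |  |  | 334800.00 | 451740.00
X̄ = 334800.00 / 5580.00 = 60.00 in
Ȳ = 451740.00 / 5580.00 = 80.96 in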